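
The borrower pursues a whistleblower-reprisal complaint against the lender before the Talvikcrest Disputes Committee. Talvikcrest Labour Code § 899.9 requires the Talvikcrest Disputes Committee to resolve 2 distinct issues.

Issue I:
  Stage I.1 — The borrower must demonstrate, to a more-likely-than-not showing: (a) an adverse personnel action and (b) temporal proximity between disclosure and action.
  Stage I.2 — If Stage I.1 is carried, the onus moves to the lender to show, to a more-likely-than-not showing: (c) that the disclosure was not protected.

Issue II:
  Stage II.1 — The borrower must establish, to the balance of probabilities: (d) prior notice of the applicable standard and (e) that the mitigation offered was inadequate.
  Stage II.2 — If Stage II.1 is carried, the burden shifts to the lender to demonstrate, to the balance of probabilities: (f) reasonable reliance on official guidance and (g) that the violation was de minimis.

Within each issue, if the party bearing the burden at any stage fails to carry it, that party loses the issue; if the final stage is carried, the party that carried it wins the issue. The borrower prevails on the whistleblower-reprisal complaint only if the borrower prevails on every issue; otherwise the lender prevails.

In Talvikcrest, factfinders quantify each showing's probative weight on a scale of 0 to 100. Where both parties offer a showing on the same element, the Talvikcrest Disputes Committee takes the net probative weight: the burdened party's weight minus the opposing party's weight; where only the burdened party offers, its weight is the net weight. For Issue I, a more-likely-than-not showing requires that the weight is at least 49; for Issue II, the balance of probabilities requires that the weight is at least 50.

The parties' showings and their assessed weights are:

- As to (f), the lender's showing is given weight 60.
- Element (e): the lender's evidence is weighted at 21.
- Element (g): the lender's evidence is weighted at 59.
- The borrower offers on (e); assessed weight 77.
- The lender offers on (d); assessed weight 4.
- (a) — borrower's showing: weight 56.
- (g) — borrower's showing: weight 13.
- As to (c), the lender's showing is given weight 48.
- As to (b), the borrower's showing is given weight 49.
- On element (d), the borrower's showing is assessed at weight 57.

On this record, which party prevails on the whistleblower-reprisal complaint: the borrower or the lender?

borrower

— Issue I —
Stage I.1 — burden on borrower; standard: a more-likely-than-not showing (weight is at least 49).
    (a): 56 ≥ 49 [met]
    (b): 49 ≥ 49 [met]
  Stage I.1 is satisfied; the onus moves to the lender.
Stage I.2 — burden on lender; standard: a more-likely-than-not showing (weight is at least 49).
    (c): 48 < 49 [not met]
  Stage I.2 not carried; the lender fails its burden.
So the borrower prevails on this issue.
— Issue II —
At Stage II.1 the borrower must meet the balance of probabilities (weight is at least 50): on (d) the weight is 57 less the opposing 4 gives net 53, ≥ 50, so (d) meets the standard; on (e) the weight is 77 less the opposing 21 gives net 56, which does reach 50, so (e) meets the standard.
  Stage II.1 is satisfied; the onus moves to the lender.
At Stage II.2 the lender must meet the balance of probabilities (weight is at least 50): on (f) the weight is 60, ≥ 50, so (f) meets the standard; on (g) the weight is 59 less the opposing 13 gives net 46, < 50, so (g) does not meet the standard.
  Not every element is met, so the lender fails to carry Stage II.2.
The analysis ends at Stage II.2; the borrower prevails on this issue.
Per-issue: Issue I → borrower; Issue II → borrower. The borrower must prevail on every issue; overall, the borrower prevails.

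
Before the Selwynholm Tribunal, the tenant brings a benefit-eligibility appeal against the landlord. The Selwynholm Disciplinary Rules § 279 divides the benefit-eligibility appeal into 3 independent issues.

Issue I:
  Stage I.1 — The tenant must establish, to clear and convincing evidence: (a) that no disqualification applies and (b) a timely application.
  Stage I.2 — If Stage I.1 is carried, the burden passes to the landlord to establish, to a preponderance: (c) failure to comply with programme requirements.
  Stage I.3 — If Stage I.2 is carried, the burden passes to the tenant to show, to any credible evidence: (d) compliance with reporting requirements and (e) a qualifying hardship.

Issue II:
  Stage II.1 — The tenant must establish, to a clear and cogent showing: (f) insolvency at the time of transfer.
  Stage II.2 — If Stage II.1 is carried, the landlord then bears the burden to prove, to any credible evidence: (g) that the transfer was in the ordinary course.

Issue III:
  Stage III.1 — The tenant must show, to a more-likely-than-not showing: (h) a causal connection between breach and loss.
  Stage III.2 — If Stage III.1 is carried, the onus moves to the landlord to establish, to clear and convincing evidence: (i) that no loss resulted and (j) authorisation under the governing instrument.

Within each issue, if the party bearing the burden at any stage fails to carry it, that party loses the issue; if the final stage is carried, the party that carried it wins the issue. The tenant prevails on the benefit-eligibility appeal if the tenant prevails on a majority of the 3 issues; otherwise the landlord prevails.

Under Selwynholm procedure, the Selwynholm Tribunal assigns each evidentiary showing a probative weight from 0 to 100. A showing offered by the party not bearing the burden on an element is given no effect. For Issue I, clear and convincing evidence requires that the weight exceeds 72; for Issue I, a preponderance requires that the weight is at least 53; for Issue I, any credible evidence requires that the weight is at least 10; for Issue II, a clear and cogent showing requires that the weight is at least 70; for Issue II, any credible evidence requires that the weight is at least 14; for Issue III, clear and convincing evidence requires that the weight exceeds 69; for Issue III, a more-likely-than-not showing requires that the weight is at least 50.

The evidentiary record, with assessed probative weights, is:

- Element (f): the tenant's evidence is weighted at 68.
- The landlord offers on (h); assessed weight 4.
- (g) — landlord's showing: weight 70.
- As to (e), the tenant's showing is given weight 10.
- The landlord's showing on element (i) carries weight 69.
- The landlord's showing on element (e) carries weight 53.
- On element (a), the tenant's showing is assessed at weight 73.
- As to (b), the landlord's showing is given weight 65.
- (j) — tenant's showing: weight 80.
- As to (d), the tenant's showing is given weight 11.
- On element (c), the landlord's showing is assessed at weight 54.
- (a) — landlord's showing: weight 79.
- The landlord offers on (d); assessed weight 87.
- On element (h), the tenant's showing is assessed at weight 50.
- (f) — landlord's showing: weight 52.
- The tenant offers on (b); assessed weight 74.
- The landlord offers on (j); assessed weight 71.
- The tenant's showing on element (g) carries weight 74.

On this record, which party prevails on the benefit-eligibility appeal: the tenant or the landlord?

— Issue I —
At Stage I.1 the tenant must meet clear and convincing evidence (weight exceeds 72): on (a) the weight is 73 (the landlord's 79 is given no effect), which does exceed 72, so (a) meets the standard; on (b) the weight is 74 (the landlord's 65 is given no effect), > 72, so (b) meets the standard.
  Stage I.1 is satisfied; the onus moves to the landlord.
At Stage I.2 the landlord must meet a preponderance (weight is at least 53): on (c) the weight is 54, ≥ 53, so (c) meets the standard.
  The landlord carries Stage I.2; the tenant now bears the burden.
At Stage I.3 the tenant must meet any credible evidence (weight is at least 10): on (d) the weight is 11 (the landlord's 87 is given no effect), which does reach 10, so (d) meets the standard; on (e) the weight is 10 (the landlord's 53 is given no effect), which does reach 10, so (e) meets the standard.
  All elements met at the final stage.
With every stage satisfied, the tenant prevails on this issue.
— Issue II —
Stage II.1 (tenant, a clear and cogent showing, weight is at least 70): (f) 68 (landlord's 52 disregarded) < 70 — fails.
  The tenant does not carry Stage II.1.
The analysis ends at Stage II.1; the landlord prevails on this issue.
— Issue III —
Stage III.1 (tenant, a more-likely-than-not showing, weight is at least 50): (h) 50 (landlord's 4 disregarded) ≥ 50 — meets.
  Stage III.1 is satisfied; the onus moves to the landlord.
Stage III.2 (landlord, clear and convincing evidence, weight exceeds 69): (i) 69 ≤ 69 — fails; (j) 71 (tenant's 80 disregarded) > 69 — meets.
  Not every element is met, so the landlord fails to carry Stage III.2.
The tenant prevails on this issue.
Per-issue: Issue I → tenant; Issue II → landlord; Issue III → tenant. The tenant must prevail on a majority of issues; overall, the tenant prevails.

tenant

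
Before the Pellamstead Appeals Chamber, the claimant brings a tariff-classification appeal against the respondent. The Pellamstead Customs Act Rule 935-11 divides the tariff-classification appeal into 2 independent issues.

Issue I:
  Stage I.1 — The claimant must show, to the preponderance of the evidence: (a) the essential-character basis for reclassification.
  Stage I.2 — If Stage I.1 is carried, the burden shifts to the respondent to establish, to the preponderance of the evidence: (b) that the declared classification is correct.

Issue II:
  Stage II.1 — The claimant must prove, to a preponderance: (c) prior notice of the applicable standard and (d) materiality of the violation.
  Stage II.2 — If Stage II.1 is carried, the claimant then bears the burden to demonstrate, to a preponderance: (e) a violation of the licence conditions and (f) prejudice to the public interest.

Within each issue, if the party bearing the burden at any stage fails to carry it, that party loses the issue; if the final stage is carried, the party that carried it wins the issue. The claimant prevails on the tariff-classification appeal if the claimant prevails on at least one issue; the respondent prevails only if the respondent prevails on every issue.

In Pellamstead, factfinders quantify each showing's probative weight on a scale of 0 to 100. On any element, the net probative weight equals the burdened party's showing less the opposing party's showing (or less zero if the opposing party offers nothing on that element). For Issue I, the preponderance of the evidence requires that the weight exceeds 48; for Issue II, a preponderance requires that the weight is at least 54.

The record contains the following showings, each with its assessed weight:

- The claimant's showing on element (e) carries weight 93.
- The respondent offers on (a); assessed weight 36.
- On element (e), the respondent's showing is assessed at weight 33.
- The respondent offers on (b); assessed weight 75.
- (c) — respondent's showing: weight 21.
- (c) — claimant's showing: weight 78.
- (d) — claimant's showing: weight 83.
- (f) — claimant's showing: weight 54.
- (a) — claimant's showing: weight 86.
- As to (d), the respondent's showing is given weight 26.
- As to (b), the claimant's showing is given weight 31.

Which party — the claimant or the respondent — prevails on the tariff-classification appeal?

— Issue I —
At Stage I.1 the claimant must meet the preponderance of the evidence (weight exceeds 48): on (a) the weight is 86 less the opposing 36 gives net 50, > 48, so (a) meets the standard.
  The claimant carries Stage I.1; the respondent now bears the burden.
At Stage I.2 the respondent must meet the preponderance of the evidence (weight exceeds 48): on (b) the weight is 75 less the opposing 31 gives net 44, which does not exceed 48, so (b) does not meet the standard.
  The respondent does not carry Stage I.2.
The claimant prevails on this issue.
— Issue II —
Stage II.1 (claimant, a preponderance, weight is at least 54): (c) net 78−21=57 ≥ 54 — meets; (d) net 83−26=57 ≥ 54 — meets.
  Stage II.1 is satisfied; the claimant continues to bear the burden.
Stage II.2 (claimant, a preponderance, weight is at least 54): (e) net 93−33=60 ≥ 54 — meets; (f) 54 ≥ 54 — meets.
  Stage II.2 carried; the final stage is satisfied.
With every stage satisfied, the claimant prevails on this issue.
Per-issue: Issue I → claimant; Issue II → claimant. The claimant must prevail on at least one issue; overall, the claimant prevails.

claimant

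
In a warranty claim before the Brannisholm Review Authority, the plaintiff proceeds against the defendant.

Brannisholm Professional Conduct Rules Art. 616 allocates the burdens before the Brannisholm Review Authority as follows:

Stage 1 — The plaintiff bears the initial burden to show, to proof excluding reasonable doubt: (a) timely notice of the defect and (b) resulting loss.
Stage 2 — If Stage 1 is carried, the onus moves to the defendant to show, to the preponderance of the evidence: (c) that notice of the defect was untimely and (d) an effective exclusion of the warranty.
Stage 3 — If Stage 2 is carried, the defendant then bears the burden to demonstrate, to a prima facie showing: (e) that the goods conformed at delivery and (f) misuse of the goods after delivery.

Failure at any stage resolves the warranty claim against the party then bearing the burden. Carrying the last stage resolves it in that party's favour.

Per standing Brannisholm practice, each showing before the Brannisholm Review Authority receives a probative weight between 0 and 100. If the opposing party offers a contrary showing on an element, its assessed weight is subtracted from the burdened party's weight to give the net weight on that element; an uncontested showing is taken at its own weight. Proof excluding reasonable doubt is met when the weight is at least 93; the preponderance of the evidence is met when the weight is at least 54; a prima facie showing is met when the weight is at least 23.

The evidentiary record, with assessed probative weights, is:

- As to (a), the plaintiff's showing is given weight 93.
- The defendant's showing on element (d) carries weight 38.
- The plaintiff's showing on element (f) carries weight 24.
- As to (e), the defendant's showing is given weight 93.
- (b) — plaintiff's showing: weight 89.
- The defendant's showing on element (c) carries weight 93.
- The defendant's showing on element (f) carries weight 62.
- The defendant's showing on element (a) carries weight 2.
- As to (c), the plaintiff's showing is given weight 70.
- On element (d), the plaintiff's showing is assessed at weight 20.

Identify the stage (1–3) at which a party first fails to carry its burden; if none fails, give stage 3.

stage 1

At Stage 1 the plaintiff must meet proof excluding reasonable doubt (weight is at least 93): on (a) the weight is 93 less the opposing 2 gives net 91, < 93, so (a) does not meet the standard; on (b) the weight is 89, which does not reach 93, so (b) does not meet the standard.
  Not every element is met, so the plaintiff fails to carry Stage 1.
The analysis ends at Stage 1; the defendant prevails.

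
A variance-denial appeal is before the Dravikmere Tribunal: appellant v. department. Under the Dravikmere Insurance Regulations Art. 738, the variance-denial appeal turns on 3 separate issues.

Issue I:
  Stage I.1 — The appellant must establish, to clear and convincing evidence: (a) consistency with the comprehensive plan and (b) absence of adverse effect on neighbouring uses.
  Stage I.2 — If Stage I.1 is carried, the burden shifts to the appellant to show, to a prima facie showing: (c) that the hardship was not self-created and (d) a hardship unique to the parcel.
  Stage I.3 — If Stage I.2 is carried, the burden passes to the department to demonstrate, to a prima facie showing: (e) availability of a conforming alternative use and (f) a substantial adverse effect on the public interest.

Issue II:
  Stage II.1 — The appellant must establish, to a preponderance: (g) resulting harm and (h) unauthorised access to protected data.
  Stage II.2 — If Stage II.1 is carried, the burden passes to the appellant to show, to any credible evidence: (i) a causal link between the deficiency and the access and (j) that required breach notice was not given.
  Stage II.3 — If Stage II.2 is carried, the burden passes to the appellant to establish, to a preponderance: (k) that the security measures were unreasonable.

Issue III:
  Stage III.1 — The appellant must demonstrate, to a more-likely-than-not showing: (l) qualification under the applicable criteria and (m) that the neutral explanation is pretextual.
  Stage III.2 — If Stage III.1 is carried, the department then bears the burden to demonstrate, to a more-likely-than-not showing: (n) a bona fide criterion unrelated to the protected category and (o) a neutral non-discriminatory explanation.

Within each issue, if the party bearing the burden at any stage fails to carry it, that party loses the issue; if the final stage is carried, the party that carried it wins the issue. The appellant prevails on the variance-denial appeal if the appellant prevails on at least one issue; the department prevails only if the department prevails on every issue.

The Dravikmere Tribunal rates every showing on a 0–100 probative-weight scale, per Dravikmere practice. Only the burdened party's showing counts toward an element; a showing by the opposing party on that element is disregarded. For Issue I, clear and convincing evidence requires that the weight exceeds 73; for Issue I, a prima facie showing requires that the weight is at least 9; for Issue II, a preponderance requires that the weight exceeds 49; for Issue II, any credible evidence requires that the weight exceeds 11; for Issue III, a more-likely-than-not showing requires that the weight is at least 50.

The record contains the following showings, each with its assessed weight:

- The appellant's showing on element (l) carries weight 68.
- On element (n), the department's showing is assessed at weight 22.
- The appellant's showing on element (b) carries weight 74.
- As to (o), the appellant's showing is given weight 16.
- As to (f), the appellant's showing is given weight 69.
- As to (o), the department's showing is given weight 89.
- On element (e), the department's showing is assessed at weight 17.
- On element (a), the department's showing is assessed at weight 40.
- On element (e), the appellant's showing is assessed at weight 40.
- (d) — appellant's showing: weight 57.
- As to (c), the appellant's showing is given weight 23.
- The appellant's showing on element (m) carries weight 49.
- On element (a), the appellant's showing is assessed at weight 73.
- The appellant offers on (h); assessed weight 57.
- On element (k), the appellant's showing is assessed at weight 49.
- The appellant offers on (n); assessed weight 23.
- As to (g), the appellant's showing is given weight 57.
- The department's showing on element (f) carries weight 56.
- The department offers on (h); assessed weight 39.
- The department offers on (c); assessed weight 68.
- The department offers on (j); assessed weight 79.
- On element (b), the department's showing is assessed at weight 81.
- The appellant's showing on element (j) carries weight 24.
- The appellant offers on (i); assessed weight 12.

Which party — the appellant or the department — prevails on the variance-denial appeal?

department

— Issue I —
At Stage I.1 the appellant must meet clear and convincing evidence (weight exceeds 73): on (a) the weight is 73 (the department's 40 is given no effect), ≤ 73, so (a) does not meet the standard; on (b) the weight is 74 (the department's 81 is given no effect), > 73, so (b) meets the standard.
  The appellant does not carry Stage I.1.
The analysis ends at Stage I.1; the department prevails on this issue.
— Issue II —
Stage II.1 (appellant, a preponderance, weight exceeds 49): (g) 57 > 49 — meets; (h) 57 (department's 39 disregarded) > 49 — meets.
  Stage II.1 is satisfied; the appellant continues to bear the burden.
Stage II.2 (appellant, any credible evidence, weight exceeds 11): (i) 12 > 11 — meets; (j) 24 (department's 79 disregarded) > 11 — meets.
  All elements met. The appellant retains the burden for Stage II.3.
Stage II.3 (appellant, a preponderance, weight exceeds 49): (k) 49 ≤ 49 — fails.
  Not every element is met, so the appellant fails to carry Stage II.3.
The department prevails on this issue.
— Issue III —
At Stage III.1 the appellant must meet a more-likely-than-not showing (weight is at least 50): on (l) the weight is 68, ≥ 50, so (l) meets the standard; on (m) the weight is 49, which does not reach 50, so (m) does not meet the standard.
  Not every element is met, so the appellant fails to carry Stage III.1.
The department prevails on this issue.
Per-issue: Issue I → department; Issue II → department; Issue III → department. The appellant must prevail on at least one issue; overall, the department prevails.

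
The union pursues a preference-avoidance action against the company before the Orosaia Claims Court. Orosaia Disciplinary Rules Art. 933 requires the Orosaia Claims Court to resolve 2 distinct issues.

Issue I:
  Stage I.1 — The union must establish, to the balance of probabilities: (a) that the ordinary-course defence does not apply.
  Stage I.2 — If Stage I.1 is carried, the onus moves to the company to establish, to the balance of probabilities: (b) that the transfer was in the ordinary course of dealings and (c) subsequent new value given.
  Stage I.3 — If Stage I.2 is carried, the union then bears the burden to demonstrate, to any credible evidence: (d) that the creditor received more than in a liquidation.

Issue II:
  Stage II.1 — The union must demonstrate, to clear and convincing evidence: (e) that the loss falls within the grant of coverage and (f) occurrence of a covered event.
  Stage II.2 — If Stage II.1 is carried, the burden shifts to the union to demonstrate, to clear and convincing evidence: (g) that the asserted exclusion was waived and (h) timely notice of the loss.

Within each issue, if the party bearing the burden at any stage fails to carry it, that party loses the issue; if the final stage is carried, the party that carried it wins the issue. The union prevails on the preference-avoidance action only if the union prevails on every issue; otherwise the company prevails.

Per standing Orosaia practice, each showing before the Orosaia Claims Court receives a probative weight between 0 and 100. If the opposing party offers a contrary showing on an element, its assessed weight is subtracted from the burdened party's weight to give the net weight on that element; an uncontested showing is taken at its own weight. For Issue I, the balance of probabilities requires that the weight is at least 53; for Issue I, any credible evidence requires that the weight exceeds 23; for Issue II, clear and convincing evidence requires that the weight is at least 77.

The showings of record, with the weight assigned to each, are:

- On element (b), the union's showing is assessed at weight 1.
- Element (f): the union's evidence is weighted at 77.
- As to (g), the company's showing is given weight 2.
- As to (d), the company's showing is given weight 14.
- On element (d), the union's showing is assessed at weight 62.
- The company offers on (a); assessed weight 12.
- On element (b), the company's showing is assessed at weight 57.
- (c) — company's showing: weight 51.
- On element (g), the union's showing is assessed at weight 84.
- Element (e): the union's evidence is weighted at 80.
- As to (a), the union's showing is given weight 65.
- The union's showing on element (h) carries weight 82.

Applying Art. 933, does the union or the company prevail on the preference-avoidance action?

union

— Issue I —
Stage I.1 (union, the balance of probabilities, weight is at least 53): (a) net 65−12=53 ≥ 53 — meets.
  Stage I.1 carried; the burden shifts to the company.
Stage I.2 (company, the balance of probabilities, weight is at least 53): (b) net 57−1=56 ≥ 53 — meets; (c) 51 < 53 — fails.
  The company does not carry Stage I.2.
So the union prevails on this issue.
— Issue II —
Stage II.1 — burden on union; standard: clear and convincing evidence (weight is at least 77).
    (e): 80 ≥ 77 [met]
    (f): 77 ≥ 77 [met]
  Stage II.1 carried; the burden remains with the union.
Stage II.2 — burden on union; standard: clear and convincing evidence (weight is at least 77).
    (g): 84 − 2 = 82 ≥ 77 [met]
    (h): 82 ≥ 77 [met]
  The union carries the last stage.
All stages carried — the union prevails on this issue.
Per-issue: Issue I → union; Issue II → union. The union must prevail on every issue; overall, the union prevails.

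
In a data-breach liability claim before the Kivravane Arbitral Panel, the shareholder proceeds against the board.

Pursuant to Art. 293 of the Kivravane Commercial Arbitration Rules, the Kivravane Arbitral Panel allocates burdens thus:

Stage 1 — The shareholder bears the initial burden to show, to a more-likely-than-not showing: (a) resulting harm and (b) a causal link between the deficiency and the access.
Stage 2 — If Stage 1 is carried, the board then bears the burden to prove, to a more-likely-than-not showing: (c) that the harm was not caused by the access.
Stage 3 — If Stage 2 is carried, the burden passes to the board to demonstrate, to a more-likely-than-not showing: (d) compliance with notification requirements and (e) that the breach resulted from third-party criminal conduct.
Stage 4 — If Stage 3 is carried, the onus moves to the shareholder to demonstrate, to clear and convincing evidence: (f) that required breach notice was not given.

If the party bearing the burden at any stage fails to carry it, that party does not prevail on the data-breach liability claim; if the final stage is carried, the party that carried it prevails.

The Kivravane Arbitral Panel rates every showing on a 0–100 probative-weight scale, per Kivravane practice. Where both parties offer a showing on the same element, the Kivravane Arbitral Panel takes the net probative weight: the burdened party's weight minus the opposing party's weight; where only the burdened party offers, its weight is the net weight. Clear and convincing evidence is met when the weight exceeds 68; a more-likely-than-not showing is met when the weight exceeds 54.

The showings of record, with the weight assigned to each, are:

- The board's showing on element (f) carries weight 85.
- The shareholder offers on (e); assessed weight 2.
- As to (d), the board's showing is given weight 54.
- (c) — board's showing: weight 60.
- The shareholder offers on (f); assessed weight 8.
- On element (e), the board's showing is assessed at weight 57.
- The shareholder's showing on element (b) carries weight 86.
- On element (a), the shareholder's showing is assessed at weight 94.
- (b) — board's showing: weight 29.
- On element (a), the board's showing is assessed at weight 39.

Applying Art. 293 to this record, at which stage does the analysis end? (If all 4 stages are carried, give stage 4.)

stage 3

Stage 1 (shareholder, a more-likely-than-not showing, weight exceeds 54): (a) net 94−39=55 > 54 — meets; (b) net 86−29=57 > 54 — meets.
  All elements met. The burden passes to the board.
Stage 2 (board, a more-likely-than-not showing, weight exceeds 54): (c) 60 > 54 — meets.
  All elements met. The board retains the burden for Stage 3.
Stage 3 (board, a more-likely-than-not showing, weight exceeds 54): (d) 54 ≤ 54 — fails; (e) net 57−2=55 > 54 — meets.
  Not every element is met, so the board fails to carry Stage 3.
The analysis ends at Stage 3; the shareholder prevails.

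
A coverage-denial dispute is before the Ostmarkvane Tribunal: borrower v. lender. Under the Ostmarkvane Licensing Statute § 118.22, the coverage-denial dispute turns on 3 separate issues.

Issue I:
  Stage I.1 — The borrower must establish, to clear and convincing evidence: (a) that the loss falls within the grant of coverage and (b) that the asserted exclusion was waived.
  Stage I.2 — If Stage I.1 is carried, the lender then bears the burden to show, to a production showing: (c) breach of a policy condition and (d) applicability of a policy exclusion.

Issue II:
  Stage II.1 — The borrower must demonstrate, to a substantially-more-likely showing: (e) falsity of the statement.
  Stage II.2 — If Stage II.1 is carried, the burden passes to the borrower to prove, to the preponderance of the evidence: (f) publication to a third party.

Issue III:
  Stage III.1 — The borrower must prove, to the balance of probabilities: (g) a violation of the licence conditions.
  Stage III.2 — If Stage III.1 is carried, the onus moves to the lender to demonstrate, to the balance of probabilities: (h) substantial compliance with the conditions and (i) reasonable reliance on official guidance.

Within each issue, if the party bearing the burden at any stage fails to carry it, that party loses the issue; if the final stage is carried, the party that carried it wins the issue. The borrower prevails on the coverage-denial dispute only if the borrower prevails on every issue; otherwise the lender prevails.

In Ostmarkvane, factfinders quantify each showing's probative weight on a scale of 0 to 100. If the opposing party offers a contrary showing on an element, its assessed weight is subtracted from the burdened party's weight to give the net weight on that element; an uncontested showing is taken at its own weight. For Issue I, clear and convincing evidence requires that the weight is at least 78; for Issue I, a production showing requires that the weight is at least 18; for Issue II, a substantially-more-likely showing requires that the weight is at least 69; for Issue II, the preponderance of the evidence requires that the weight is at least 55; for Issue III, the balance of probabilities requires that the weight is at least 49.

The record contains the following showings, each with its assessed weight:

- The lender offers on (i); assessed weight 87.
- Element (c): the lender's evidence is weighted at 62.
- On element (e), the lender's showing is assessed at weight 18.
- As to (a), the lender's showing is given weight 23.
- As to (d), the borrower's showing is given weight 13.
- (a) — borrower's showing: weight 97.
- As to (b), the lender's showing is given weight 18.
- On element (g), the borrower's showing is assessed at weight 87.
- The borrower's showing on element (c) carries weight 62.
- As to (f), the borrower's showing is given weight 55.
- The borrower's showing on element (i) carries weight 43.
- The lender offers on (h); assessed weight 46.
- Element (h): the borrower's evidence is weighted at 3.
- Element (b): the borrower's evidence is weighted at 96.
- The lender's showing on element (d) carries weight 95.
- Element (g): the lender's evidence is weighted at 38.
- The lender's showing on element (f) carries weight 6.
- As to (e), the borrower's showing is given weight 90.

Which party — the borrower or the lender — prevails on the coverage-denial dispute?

— Issue I —
Stage I.1 (borrower, clear and convincing evidence, weight is at least 78): (a) net 97−23=74 < 78 — fails; (b) net 96−18=78 ≥ 78 — meets.
  Stage I.1 not carried; the borrower fails its burden.
The lender prevails on this issue.
— Issue II —
Stage II.1 (borrower, a substantially-more-likely showing, weight is at least 69): (e) net 90−18=72 ≥ 69 — meets.
  All elements met. The borrower retains the burden for Stage II.2.
Stage II.2 (borrower, the preponderance of the evidence, weight is at least 55): (f) net 55−6=49 < 55 — fails.
  Not every element is met, so the borrower fails to carry Stage II.2.
The lender prevails on this issue.
— Issue III —
At Stage III.1 the borrower must meet the balance of probabilities (weight is at least 49): on (g) the weight is 87 less the opposing 38 gives net 49, ≥ 49, so (g) meets the standard.
  All elements met. The burden passes to the lender.
At Stage III.2 the lender must meet the balance of probabilities (weight is at least 49): on (h) the weight is 46 less the opposing 3 gives net 43, < 49, so (h) does not meet the standard; on (i) the weight is 87 less the opposing 43 gives net 44, which does not reach 49, so (i) does not meet the standard.
  Not every element is met, so the lender fails to carry Stage III.2.
So the borrower prevails on this issue.
Per-issue: Issue I → lender; Issue II → lender; Issue III → borrower. The borrower must prevail on every issue; overall, the lender prevails.

lender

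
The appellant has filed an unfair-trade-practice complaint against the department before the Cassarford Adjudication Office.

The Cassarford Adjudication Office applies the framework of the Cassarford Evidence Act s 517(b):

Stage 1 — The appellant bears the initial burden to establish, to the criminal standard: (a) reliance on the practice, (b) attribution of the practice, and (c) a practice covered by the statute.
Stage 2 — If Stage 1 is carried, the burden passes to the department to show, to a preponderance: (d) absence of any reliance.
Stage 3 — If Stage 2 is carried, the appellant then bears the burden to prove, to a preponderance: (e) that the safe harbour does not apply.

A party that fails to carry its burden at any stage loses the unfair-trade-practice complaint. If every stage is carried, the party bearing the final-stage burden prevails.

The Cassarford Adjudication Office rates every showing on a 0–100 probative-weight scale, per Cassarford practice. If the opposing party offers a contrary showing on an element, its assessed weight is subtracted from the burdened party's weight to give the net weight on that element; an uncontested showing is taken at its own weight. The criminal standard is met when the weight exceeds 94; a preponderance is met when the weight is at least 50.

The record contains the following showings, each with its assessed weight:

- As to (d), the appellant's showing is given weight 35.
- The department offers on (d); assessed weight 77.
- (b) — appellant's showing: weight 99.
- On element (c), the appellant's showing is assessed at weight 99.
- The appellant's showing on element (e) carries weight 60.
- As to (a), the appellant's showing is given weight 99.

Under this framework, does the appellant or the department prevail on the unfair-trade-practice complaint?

appellant

At Stage 1 the appellant must meet the criminal standard (weight exceeds 94): on (a) the weight is 99, which does exceed 94, so (a) meets the standard; on (b) the weight is 99, > 94, so (b) meets the standard; on (c) the weight is 99, which does exceed 94, so (c) meets the standard.
  Stage 1 carried; the burden shifts to the department.
At Stage 2 the department must meet a preponderance (weight is at least 50): on (d) the weight is 77 less the opposing 35 gives net 42, which does not reach 50, so (d) does not meet the standard.
  Not every element is met, so the department fails to carry Stage 2.
The appellant prevails.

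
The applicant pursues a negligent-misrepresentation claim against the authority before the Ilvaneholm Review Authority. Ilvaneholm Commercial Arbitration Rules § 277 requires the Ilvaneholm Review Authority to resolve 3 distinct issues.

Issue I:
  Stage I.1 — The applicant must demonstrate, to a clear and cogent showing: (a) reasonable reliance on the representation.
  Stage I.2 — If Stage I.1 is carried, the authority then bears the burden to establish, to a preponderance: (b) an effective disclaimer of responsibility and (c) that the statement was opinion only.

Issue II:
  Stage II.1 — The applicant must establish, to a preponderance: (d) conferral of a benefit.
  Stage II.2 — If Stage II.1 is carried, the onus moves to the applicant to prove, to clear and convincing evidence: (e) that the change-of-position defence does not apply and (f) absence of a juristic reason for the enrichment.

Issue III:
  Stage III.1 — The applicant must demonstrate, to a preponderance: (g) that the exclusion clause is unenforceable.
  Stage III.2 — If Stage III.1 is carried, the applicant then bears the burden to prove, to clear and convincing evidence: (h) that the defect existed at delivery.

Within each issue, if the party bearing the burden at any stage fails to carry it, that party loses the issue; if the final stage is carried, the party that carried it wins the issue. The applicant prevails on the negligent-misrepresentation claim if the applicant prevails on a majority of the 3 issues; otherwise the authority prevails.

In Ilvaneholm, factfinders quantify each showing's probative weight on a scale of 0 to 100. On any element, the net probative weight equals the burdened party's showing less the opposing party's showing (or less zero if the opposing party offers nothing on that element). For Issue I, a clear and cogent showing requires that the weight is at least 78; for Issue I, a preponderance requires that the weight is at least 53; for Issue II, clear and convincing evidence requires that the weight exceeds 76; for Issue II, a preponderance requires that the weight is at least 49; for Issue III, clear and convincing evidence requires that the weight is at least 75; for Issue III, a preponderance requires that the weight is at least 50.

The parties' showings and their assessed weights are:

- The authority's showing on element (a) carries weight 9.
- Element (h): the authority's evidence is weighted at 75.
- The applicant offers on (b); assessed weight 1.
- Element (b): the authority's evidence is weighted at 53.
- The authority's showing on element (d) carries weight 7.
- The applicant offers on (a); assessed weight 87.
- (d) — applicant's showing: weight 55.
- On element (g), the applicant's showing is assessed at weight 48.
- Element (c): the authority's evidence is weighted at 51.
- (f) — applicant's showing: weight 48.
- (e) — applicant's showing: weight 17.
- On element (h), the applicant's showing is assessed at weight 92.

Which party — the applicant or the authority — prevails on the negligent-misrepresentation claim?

— Issue I —
At Stage I.1 the applicant must meet a clear and cogent showing (weight is at least 78): on (a) the weight is 87 less the opposing 9 gives net 78, which does reach 78, so (a) meets the standard.
  The applicant carries Stage I.1; the authority now bears the burden.
At Stage I.2 the authority must meet a preponderance (weight is at least 53): on (b) the weight is 53 less the opposing 1 gives net 52, < 53, so (b) does not meet the standard; on (c) the weight is 51, < 53, so (c) does not meet the standard.
  The authority does not carry Stage I.2.
So the applicant prevails on this issue.
— Issue II —
At Stage II.1 the applicant must meet a preponderance (weight is at least 49): on (d) the weight is 55 less the opposing 7 gives net 48, which does not reach 49, so (d) does not meet the standard.
  Stage II.1 not carried; the applicant fails its burden.
The analysis ends at Stage II.1; the authority prevails on this issue.
— Issue III —
Stage III.1 (applicant, a preponderance, weight is at least 50): (g) 48 < 50 — fails.
  Not every element is met, so the applicant fails to carry Stage III.1.
The analysis ends at Stage III.1; the authority prevails on this issue.
Per-issue: Issue I → applicant; Issue II → authority; Issue III → authority. The applicant must prevail on a majority of issues; overall, the authority prevails.

authority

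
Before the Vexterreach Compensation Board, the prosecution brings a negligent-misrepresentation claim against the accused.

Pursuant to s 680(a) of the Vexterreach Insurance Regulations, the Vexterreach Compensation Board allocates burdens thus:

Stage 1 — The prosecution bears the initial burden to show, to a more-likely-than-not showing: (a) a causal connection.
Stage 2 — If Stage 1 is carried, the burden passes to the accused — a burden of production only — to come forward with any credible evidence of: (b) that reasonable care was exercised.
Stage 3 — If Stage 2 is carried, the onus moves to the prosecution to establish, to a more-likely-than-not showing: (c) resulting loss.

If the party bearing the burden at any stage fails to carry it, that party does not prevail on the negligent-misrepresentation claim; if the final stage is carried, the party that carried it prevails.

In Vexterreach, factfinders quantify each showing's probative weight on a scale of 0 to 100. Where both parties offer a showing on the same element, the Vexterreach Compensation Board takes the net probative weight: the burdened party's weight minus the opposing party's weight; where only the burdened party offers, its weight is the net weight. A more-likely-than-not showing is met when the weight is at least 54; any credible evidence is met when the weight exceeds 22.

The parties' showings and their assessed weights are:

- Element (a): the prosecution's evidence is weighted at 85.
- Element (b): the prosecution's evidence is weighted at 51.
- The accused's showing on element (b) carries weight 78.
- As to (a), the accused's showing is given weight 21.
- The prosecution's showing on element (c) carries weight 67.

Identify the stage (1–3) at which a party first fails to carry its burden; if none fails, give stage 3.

stage 3

Stage 1 (prosecution, a more-likely-than-not showing, weight is at least 54): (a) net 85−21=64 ≥ 54 — meets.
  All elements met. The burden passes to the accused.
Stage 2 (accused, any credible evidence, weight exceeds 22): (b) net 78−51=27 > 22 — meets.
  Stage 2 carried; the burden shifts to the prosecution.
Stage 3 (prosecution, a more-likely-than-not showing, weight is at least 54): (c) 67 ≥ 54 — meets.
  Stage 3 carried; the final stage is satisfied.
Every stage carried; the prosecution prevails.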